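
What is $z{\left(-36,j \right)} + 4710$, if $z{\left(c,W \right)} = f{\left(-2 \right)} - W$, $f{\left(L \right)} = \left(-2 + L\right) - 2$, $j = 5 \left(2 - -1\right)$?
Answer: $4689$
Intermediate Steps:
$j = 15$ ($j = 5 \left(2 + 1\right) = 5 \cdot 3 = 15$)
$f{\left(L \right)} = -4 + L$
$z{\left(c,W \right)} = -6 - W$ ($z{\left(c,W \right)} = \left(-4 - 2\right) - W = -6 - W$)
$z{\left(-36,j \right)} + 4710 = \left(-6 - 15\right) + 4710 = -21 + 4710 = 4689$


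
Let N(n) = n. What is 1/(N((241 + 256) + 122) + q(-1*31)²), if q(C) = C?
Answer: 1/1580 ≈ 0.00063291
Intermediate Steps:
1/(N((241 + 256) + 122) + q(-1*31)²) = 1/(((241 + 256) + 122) + (-1*31)²) = 1/((497 + 122) + (-31)²) = 1/(619 + 961) = 1/1580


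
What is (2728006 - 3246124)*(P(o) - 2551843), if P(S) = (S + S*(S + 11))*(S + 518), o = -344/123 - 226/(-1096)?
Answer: 67814301844306953032186341/51039423392544 ≈ 1.3287e+12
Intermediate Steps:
o = -174613/67404 (o = -344*1/123 - 226*(-1/1096) = -344/123 + 113/548 = -174613/67404 ≈ -2.5905)
P(S) = (518 + S)*(S + S*(11 + S)) (P(S) = (S + S*(11 + S))*(518 + S) = (518 + S)*(S + S*(11 + S)))
(2728006 - 3246124)*(P(o) - 2551843) = (2728006 - 3246124)*(-174613*(6216 + (-174613/67404)**2 + 530*(-174613/67404))/67404 - 2551843) = -518118*(-174613*(6216 + 30489699769/4543299216 - 46272445/33702)/67404 - 2551843) = -518118*(-174613/67404*22033741860865/4543299216 - 2551843) = -518118*(-3847377767551220245/306236540355264 - 2551843) = -518118*(-785314949617349171797/306236540355264) = 67814301844306953032186341/51039423392544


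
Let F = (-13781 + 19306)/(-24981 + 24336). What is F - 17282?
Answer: -2230483/129 ≈ -17291.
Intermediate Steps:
F = -1105/129 (F = 5525/(-645) = 5525*(-1/645) = -1105/129 ≈ -8.5659)
F - 17282 = -1105/129 - 17282 = -2230483/129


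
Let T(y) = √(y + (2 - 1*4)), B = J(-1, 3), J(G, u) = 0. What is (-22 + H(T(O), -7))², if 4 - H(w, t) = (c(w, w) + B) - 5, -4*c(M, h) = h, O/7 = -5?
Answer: (52 - I*√37)²/16 ≈ 166.69 - 39.538*I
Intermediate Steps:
O = -35 (O = 7*(-5) = -35)
c(M, h) = -h/4
B = 0
T(y) = √(-2 + y) (T(y) = √(y + (2 - 4)) = √(y - 2) = √(-2 + y))
H(w, t) = 9 + w/4 (H(w, t) = 4 - ((-w/4 + 0) - 5) = 4 - (-w/4 - 5) = 4 - (-5 - w/4) = 4 + (5 + w/4) = 9 + w/4)
(-22 + H(T(O), -7))² = (-22 + (9 + √(-2 - 35)/4))² = (-22 + (9 + √(-37)/4))² = (-22 + (9 + (I*√37)/4))² = (-22 + (9 + I*√37/4))² = (-13 + I*√37/4)²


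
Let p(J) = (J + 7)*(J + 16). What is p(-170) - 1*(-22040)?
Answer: 47142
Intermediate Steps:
p(J) = (7 + J)*(16 + J)
p(-170) - 1*(-22040) = (112 + (-170)² + 23*(-170)) - 1*(-22040) = (112 + 28900 - 3910) + 22040 = 25102 + 22040 = 47142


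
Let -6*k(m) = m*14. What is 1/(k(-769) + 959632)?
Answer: 3/2884279 ≈ 1.0401e-6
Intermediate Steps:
k(m) = -7*m/3 (k(m) = -m*14/6 = -7*m/3)
1/(k(-769) + 959632) = 1/(-7/3*(-769) + 959632) = 1/(5383/3 + 959632) = 1/(2884279/3) = 3/2884279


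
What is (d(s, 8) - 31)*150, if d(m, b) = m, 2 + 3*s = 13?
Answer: -4100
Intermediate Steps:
s = 11/3 (s = -⅔ + (⅓)*13 = -⅔ + 13/3 = 11/3 ≈ 3.6667)
(d(s, 8) - 31)*150 = (11/3 - 31)*150 = -82/3*150 = -4100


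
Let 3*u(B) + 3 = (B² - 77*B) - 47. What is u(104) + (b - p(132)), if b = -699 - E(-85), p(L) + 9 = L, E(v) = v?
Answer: 547/3 ≈ 182.33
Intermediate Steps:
u(B) = -50/3 - 77*B/3 + B²/3 (u(B) = -1 + ((B² - 77*B) - 47)/3 = -1 + (-47 + B² - 77*B)/3 = -1 + (-47/3 - 77*B/3 + B²/3) = -50/3 - 77*B/3 + B²/3)
p(L) = -9 + L
b = -614 (b = -699 - 1*(-85) = -699 + 85 = -614)
u(104) + (b - p(132)) = (-50/3 - 77/3*104 + (⅓)*104²) + (-614 - (-9 + 132)) = (-50/3 - 8008/3 + (⅓)*10816) + (-614 - 1*123) = (-50/3 - 8008/3 + 10816/3) + (-614 - 123) = 2758/3 - 737 = 547/3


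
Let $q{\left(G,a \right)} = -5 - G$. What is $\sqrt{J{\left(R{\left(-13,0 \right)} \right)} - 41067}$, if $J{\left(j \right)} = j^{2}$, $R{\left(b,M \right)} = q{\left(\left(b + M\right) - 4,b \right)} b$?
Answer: $39 i \sqrt{11} \approx 129.35 i$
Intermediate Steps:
$R{\left(b,M \right)} = b \left(-1 - M - b\right)$ ($R{\left(b,M \right)} = \left(-5 - \left(\left(b + M\right) - 4\right)\right) b = \left(-5 - \left(\left(M + b\right) - 4\right)\right) b = \left(-5 - \left(-4 + M + b\right)\right) b = \left(-1 - M - b\right) b = b \left(-1 - M - b\right)$)
$\sqrt{J{\left(R{\left(-13,0 \right)} \right)} - 41067} = \sqrt{\left(\left(-1\right) \left(-13\right) \left(1 + 0 - 13\right)\right)^{2} - 41067} = \sqrt{\left(\left(-1\right) \left(-13\right) \left(-12\right)\right)^{2} - 41067} = \sqrt{\left(-156\right)^{2} - 41067} = \sqrt{24336 - 41067} = \sqrt{-16731} = 39 i \sqrt{11}$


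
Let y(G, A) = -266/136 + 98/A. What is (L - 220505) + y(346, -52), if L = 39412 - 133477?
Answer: -278083275/884 ≈ -3.1457e+5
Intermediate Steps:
L = -94065
y(G, A) = -133/68 + 98/A (y(G, A) = -266*1/136 + 98/A = -133/68 + 98/A)
(L - 220505) + y(346, -52) = (-94065 - 220505) + (-133/68 + 98/(-52)) = -314570 + (-133/68 + 98*(-1/52)) = -314570 + (-133/68 - 49/26) = -314570 - 3395/884 = -278083275/884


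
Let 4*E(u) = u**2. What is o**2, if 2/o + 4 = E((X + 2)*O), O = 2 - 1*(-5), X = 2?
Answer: 1/9216 ≈ 0.00010851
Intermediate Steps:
O = 7 (O = 2 + 5 = 7)
E(u) = u**2/4
o = 1/96 (o = 2/(-4 + ((2 + 2)*7)**2/4) = 2/(-4 + (4*7)**2/4) = 2/(-4 + (1/4)*28**2) = 2/(-4 + (1/4)*784) = 2/(-4 + 196) = 2/192 = 2*(1/192) = 1/96 ≈ 0.010417)
o**2 = (1/96)**2 = 1/9216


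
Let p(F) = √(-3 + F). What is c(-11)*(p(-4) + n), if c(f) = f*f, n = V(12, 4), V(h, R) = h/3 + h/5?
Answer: 3872/5 + 121*I*√7 ≈ 774.4 + 320.14*I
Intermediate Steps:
V(h, R) = 8*h/15 (V(h, R) = h*(⅓) + h*(⅕) = h/3 + h/5 = 8*h/15)
n = 32/5 (n = (8/15)*12 = 32/5 ≈ 6.4000)
c(f) = f²
c(-11)*(p(-4) + n) = (-11)²*(√(-3 - 4) + 32/5) = 121*(√(-7) + 32/5) = 121*(I*√7 + 32/5) = 121*(32/5 + I*√7) = 3872/5 + 121*I*√7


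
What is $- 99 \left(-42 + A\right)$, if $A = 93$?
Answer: $-5049$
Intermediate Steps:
$- 99 \left(-42 + A\right) = - 99 \left(-42 + 93\right) = \left(-99\right) 51 = -5049$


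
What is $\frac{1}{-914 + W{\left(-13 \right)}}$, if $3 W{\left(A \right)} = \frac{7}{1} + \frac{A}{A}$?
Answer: $- \frac{3}{2734} \approx -0.0010973$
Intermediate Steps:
$W{\left(A \right)} = \frac{8}{3}$ ($W{\left(A \right)} = \frac{\frac{7}{1} + \frac{A}{A}}{3} = \frac{7 \cdot 1 + 1}{3} = \frac{7 + 1}{3} = \frac{1}{3} \cdot 8 = \frac{8}{3}$)
$\frac{1}{-914 + W{\left(-13 \right)}} = \frac{1}{-914 + \frac{8}{3}} = \frac{1}{- \frac{2734}{3}} = - \frac{3}{2734}$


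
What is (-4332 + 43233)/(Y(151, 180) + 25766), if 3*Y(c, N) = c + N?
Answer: 116703/77629 ≈ 1.5033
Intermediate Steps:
Y(c, N) = N/3 + c/3 (Y(c, N) = (c + N)/3 = (N + c)/3 = N/3 + c/3)
(-4332 + 43233)/(Y(151, 180) + 25766) = (-4332 + 43233)/(((1/3)*180 + (1/3)*151) + 25766) = 38901/((60 + 151/3) + 25766) = 38901/(331/3 + 25766) = 38901/(77629/3) = 38901*(3/77629) = 116703/77629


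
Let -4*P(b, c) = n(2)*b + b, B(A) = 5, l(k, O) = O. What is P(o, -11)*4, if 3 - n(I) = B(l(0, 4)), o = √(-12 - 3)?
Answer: I*√15 ≈ 3.873*I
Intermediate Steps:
o = I*√15 (o = √(-15) = I*√15 ≈ 3.873*I)
n(I) = -2 (n(I) = 3 - 1*5 = 3 - 5 = -2)
P(b, c) = b/4 (P(b, c) = -(-2*b + b)/4 = -(-1)*b/4 = b/4)
P(o, -11)*4 = ((I*√15)/4)*4 = (I*√15/4)*4 = I*√15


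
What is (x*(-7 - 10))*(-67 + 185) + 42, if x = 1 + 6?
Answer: -14000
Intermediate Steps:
x = 7
(x*(-7 - 10))*(-67 + 185) + 42 = (7*(-7 - 10))*(-67 + 185) + 42 = (7*(-17))*118 + 42 = -119*118 + 42 = -14042 + 42 = -14000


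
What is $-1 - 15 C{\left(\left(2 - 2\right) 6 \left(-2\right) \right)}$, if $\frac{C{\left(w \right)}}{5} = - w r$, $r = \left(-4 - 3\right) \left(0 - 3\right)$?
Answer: $-1$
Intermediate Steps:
$r = 21$ ($r = \left(-7\right) \left(-3\right) = 21$)
$C{\left(w \right)} = - 105 w$ ($C{\left(w \right)} = 5 - w 21 = 5 \left(- 21 w\right) = - 105 w$)
$-1 - 15 C{\left(\left(2 - 2\right) 6 \left(-2\right) \right)} = -1 - 15 \left(- 105 \left(2 - 2\right) 6 \left(-2\right)\right) = -1 - 15 \left(- 105 \cdot 0 \cdot 6 \left(-2\right)\right) = -1 - 15 \left(- 105 \cdot 0 \left(-2\right)\right) = -1 - 15 \left(\left(-105\right) 0\right) = -1 - 0 = -1 + 0 = -1$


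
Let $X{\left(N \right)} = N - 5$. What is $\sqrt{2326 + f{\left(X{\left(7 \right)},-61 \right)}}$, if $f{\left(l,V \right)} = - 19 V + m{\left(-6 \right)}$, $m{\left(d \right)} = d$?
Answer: $7 \sqrt{71} \approx 58.983$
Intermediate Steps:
$X{\left(N \right)} = -5 + N$ ($X{\left(N \right)} = N - 5 = -5 + N$)
$f{\left(l,V \right)} = -6 - 19 V$ ($f{\left(l,V \right)} = - 19 V - 6 = -6 - 19 V$)
$\sqrt{2326 + f{\left(X{\left(7 \right)},-61 \right)}} = \sqrt{2326 - -1153} = \sqrt{2326 + \left(-6 + 1159\right)} = \sqrt{2326 + 1153} = \sqrt{3479} = 7 \sqrt{71}$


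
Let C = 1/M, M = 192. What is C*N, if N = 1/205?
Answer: 1/39360 ≈ 2.5407e-5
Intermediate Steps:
N = 1/205 ≈ 0.0048781
C = 1/192 ≈ 0.0052083
C*N = (1/192)*(1/205) = 1/39360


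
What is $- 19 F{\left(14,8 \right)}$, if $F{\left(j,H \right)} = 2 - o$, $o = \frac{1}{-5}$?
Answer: $- \frac{209}{5} \approx -41.8$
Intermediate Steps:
$o = - \frac{1}{5} \approx -0.2$
$F{\left(j,H \right)} = \frac{11}{5}$ ($F{\left(j,H \right)} = 2 - - \frac{1}{5} = 2 + \frac{1}{5} = \frac{11}{5}$)
$- 19 F{\left(14,8 \right)} = \left(-19\right) \frac{11}{5} = - \frac{209}{5}$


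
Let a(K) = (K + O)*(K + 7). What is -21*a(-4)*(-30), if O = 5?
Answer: 1890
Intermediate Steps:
a(K) = (5 + K)*(7 + K) (a(K) = (K + 5)*(K + 7) = (5 + K)*(7 + K))
-21*a(-4)*(-30) = -21*(35 + (-4)² + 12*(-4))*(-30) = -21*(35 + 16 - 48)*(-30) = -21*3*(-30) = -63*(-30) = 1890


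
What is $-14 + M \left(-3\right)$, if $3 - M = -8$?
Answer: $-47$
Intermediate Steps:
$M = 11$ ($M = 3 - -8 = 3 + 8 = 11$)
$-14 + M \left(-3\right) = -14 + 11 \left(-3\right) = -14 - 33 = -47$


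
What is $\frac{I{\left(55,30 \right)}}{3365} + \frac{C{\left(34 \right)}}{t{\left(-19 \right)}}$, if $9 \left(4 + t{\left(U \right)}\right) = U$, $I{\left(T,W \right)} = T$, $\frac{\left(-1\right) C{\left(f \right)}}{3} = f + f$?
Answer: $\frac{1236233}{37015} \approx 33.398$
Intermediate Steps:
$C{\left(f \right)} = - 6 f$ ($C{\left(f \right)} = - 3 \left(f + f\right) = - 3 \cdot 2 f = - 6 f$)
$t{\left(U \right)} = -4 + \frac{U}{9}$
$\frac{I{\left(55,30 \right)}}{3365} + \frac{C{\left(34 \right)}}{t{\left(-19 \right)}} = \frac{55}{3365} + \frac{\left(-6\right) 34}{-4 + \frac{1}{9} \left(-19\right)} = 55 \cdot \frac{1}{3365} - \frac{204}{-4 - \frac{19}{9}} = \frac{11}{673} - \frac{204}{- \frac{55}{9}} = \frac{11}{673} - - \frac{1836}{55} = \frac{11}{673} + \frac{1836}{55} = \frac{1236233}{37015}$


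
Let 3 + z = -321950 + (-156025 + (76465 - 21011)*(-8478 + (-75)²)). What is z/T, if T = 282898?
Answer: -79344120/141449 ≈ -560.94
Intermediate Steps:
z = -158688240 (z = -3 + (-321950 + (-156025 + (76465 - 21011)*(-8478 + (-75)²))) = -3 + (-321950 + (-156025 + 55454*(-8478 + 5625))) = -3 + (-321950 + (-156025 + 55454*(-2853))) = -3 + (-321950 + (-156025 - 158210262)) = -3 + (-321950 - 158366287) = -3 - 158688237 = -158688240)
z/T = -158688240/282898 = -158688240*1/282898 = -79344120/141449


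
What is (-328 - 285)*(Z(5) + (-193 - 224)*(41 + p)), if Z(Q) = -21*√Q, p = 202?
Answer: 62115903 + 12873*√5 ≈ 6.2145e+7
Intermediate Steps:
(-328 - 285)*(Z(5) + (-193 - 224)*(41 + p)) = (-328 - 285)*(-21*√5 + (-193 - 224)*(41 + 202)) = -613*(-21*√5 - 417*243) = -613*(-21*√5 - 101331) = -613*(-101331 - 21*√5) = 62115903 + 12873*√5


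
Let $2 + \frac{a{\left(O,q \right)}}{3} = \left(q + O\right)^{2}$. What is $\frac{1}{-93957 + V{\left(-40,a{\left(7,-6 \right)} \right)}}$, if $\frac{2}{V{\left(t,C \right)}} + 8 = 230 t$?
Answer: $- \frac{4604}{432578029} \approx -1.0643 \cdot 10^{-5}$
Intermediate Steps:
$a{\left(O,q \right)} = -6 + 3 \left(O + q\right)^{2}$ ($a{\left(O,q \right)} = -6 + 3 \left(q + O\right)^{2} = -6 + 3 \left(O + q\right)^{2}$)
$V{\left(t,C \right)} = \frac{2}{-8 + 230 t}$
$\frac{1}{-93957 + V{\left(-40,a{\left(7,-6 \right)} \right)}} = \frac{1}{-93957 + \frac{1}{-4 + 115 \left(-40\right)}} = \frac{1}{-93957 + \frac{1}{-4 - 4600}} = \frac{1}{-93957 + \frac{1}{-4604}} = \frac{1}{-93957 - \frac{1}{4604}} = \frac{1}{- \frac{432578029}{4604}} = - \frac{4604}{432578029}$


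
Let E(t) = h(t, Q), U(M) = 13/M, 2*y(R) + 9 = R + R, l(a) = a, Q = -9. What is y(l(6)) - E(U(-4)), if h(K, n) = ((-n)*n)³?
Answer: 1062885/2 ≈ 5.3144e+5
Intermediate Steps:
y(R) = -9/2 + R (y(R) = -9/2 + (R + R)/2 = -9/2 + (2*R)/2 = -9/2 + R)
h(K, n) = -n⁶ (h(K, n) = (-n²)³ = -n⁶)
E(t) = -531441 (E(t) = -1*(-9)⁶ = -1*531441 = -531441)
y(l(6)) - E(U(-4)) = (-9/2 + 6) - 1*(-531441) = 3/2 + 531441 = 1062885/2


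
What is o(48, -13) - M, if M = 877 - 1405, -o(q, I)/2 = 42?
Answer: 444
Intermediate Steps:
o(q, I) = -84 (o(q, I) = -2*42 = -84)
M = -528
o(48, -13) - M = -84 - 1*(-528) = -84 + 528 = 444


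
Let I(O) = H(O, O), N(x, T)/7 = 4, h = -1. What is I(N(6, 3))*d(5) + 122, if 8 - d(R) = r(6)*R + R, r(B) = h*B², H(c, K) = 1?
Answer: 305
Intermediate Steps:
N(x, T) = 28 (N(x, T) = 7*4 = 28)
I(O) = 1
r(B) = -B²
d(R) = 8 + 35*R (d(R) = 8 - ((-1*6²)*R + R) = 8 - ((-1*36)*R + R) = 8 - (-36*R + R) = 8 - (-35)*R = 8 + 35*R)
I(N(6, 3))*d(5) + 122 = 1*(8 + 35*5) + 122 = 1*(8 + 175) + 122 = 1*183 + 122 = 183 + 122 = 305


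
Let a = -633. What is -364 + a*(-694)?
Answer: 438938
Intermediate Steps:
-364 + a*(-694) = -364 - 633*(-694) = -364 + 439302 = 438938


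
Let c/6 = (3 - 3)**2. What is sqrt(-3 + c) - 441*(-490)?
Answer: 216090 + I*sqrt(3) ≈ 2.1609e+5 + 1.732*I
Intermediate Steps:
c = 0 (c = 6*(3 - 3)**2 = 6*0**2 = 6*0 = 0)
sqrt(-3 + c) - 441*(-490) = sqrt(-3 + 0) - 441*(-490) = sqrt(-3) + 216090 = I*sqrt(3) + 216090 = 216090 + I*sqrt(3)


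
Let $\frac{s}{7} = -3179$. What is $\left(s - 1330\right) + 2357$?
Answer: $-21226$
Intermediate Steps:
$s = -22253$ ($s = 7 \left(-3179\right) = -22253$)
$\left(s - 1330\right) + 2357 = \left(-22253 - 1330\right) + 2357 = -23583 + 2357 = -21226$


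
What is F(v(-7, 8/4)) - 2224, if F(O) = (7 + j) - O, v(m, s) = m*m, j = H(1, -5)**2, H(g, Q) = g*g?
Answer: -2265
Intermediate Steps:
H(g, Q) = g**2
j = 1 (j = (1**2)**2 = 1**2 = 1)
v(m, s) = m**2
F(O) = 8 - O (F(O) = (7 + 1) - O = 8 - O)
F(v(-7, 8/4)) - 2224 = (8 - 1*(-7)**2) - 2224 = (8 - 1*49) - 2224 = (8 - 49) - 2224 = -41 - 2224 = -2265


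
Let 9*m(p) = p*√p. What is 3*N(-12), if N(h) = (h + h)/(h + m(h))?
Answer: 162/31 - 36*I*√3/31 ≈ 5.2258 - 2.0114*I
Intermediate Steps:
m(p) = p^(3/2)/9 (m(p) = (p*√p)/9 = p^(3/2)/9)
N(h) = 2*h/(h + h^(3/2)/9) (N(h) = (h + h)/(h + h^(3/2)/9) = (2*h)/(h + h^(3/2)/9) = 2*h/(h + h^(3/2)/9))
3*N(-12) = 3*(18*(-12)/((-12)^(3/2) + 9*(-12))) = 3*(18*(-12)/(-24*I*√3 - 108)) = 3*(18*(-12)/(-108 - 24*I*√3)) = 3*(-216/(-108 - 24*I*√3)) = -648/(-108 - 24*I*√3)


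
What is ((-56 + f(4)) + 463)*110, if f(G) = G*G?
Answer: 46530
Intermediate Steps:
f(G) = G**2
((-56 + f(4)) + 463)*110 = ((-56 + 4**2) + 463)*110 = ((-56 + 16) + 463)*110 = (-40 + 463)*110 = 423*110 = 46530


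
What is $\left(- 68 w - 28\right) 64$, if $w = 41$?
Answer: $-180224$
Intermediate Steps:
$\left(- 68 w - 28\right) 64 = \left(\left(-68\right) 41 - 28\right) 64 = \left(-2788 - 28\right) 64 = \left(-2816\right) 64 = -180224$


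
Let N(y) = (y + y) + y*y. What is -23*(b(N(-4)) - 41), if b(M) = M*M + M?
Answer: -713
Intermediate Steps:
N(y) = y**2 + 2*y (N(y) = 2*y + y**2 = y**2 + 2*y)
b(M) = M + M**2 (b(M) = M**2 + M = M + M**2)
-23*(b(N(-4)) - 41) = -23*((-4*(2 - 4))*(1 - 4*(2 - 4)) - 41) = -23*((-4*(-2))*(1 - 4*(-2)) - 41) = -23*(8*(1 + 8) - 41) = -23*(8*9 - 41) = -23*(72 - 41) = -23*31 = -713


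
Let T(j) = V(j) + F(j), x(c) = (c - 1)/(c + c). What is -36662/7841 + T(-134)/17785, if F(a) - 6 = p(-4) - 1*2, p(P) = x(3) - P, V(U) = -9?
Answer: -1956116692/418356555 ≈ -4.6757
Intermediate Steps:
x(c) = (-1 + c)/(2*c) (x(c) = (-1 + c)/((2*c)) = (-1 + c)*(1/(2*c)) = (-1 + c)/(2*c))
p(P) = ⅓ - P (p(P) = (½)*(-1 + 3)/3 - P = (½)*(⅓)*2 - P = ⅓ - P)
F(a) = 25/3 (F(a) = 6 + ((⅓ - 1*(-4)) - 1*2) = 6 + ((⅓ + 4) - 2) = 6 + (13/3 - 2) = 6 + 7/3 = 25/3)
T(j) = -⅔ (T(j) = -9 + 25/3 = -⅔)
-36662/7841 + T(-134)/17785 = -36662/7841 - ⅔/17785 = -36662*1/7841 - ⅔*1/17785 = -36662/7841 - 2/53355 = -1956116692/418356555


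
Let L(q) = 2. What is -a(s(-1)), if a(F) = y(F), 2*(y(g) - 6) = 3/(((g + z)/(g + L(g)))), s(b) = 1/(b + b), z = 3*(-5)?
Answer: -363/62 ≈ -5.8548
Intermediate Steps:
z = -15
s(b) = 1/(2*b)
y(g) = 6 + 3*(2 + g)/(2*(-15 + g)) (y(g) = 6 + (3/(((g - 15)/(g + 2))))/2 = 6 + (3/(((-15 + g)/(2 + g))))/2 = 6 + (3*((2 + g)/(-15 + g)))/2 = 6 + (3*(2 + g)/(-15 + g))/2 = 6 + 3*(2 + g)/(2*(-15 + g)))
a(F) = 3*(-58 + 5*F)/(2*(-15 + F))
-a(s(-1)) = -3*(-58 + 5*((½)/(-1)))/(2*(-15 + (½)/(-1))) = -3*(-58 + 5*((½)*(-1)))/(2*(-15 + (½)*(-1))) = -3*(-58 + 5*(-½))/(2*(-15 - ½)) = -3*(-58 - 5/2)/(2*(-31/2)) = -3*(-2)*(-121)/(2*31*2) = -1*363/62 = -363/62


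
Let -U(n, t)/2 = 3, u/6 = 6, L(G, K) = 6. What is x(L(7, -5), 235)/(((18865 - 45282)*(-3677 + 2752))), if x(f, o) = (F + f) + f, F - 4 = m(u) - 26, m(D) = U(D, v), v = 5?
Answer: -16/24435725 ≈ -6.5478e-7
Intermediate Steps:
u = 36 (u = 6*6 = 36)
U(n, t) = -6 (U(n, t) = -2*3 = -6)
m(D) = -6
F = -28 (F = 4 + (-6 - 26) = 4 - 32 = -28)
x(f, o) = -28 + 2*f (x(f, o) = (-28 + f) + f = -28 + 2*f)
x(L(7, -5), 235)/(((18865 - 45282)*(-3677 + 2752))) = (-28 + 2*6)/(((18865 - 45282)*(-3677 + 2752))) = (-28 + 12)/((-26417*(-925))) = -16/24435725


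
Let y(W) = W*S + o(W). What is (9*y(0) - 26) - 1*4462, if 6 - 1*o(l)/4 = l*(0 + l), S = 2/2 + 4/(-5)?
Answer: -4272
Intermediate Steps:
S = 1/5 (S = 2*(1/2) + 4*(-1/5) = 1 - 4/5 = 1/5 ≈ 0.20000)
o(l) = 24 - 4*l**2 (o(l) = 24 - 4*l*(0 + l) = 24 - 4*l*l = 24 - 4*l**2)
y(W) = 24 - 4*W**2 + W/5 (y(W) = W*(1/5) + (24 - 4*W**2) = W/5 + (24 - 4*W**2) = 24 - 4*W**2 + W/5)
(9*y(0) - 26) - 1*4462 = (9*(24 - 4*0**2 + (1/5)*0) - 26) - 1*4462 = (9*(24 - 4*0 + 0) - 26) - 4462 = (9*(24 + 0 + 0) - 26) - 4462 = (9*24 - 26) - 4462 = (216 - 26) - 4462 = 190 - 4462 = -4272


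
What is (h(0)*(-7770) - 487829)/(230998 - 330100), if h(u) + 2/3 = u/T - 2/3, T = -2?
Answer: 477469/99102 ≈ 4.8180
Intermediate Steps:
h(u) = -4/3 - u/2 (h(u) = -⅔ + (u/(-2) - 2/3) = -⅔ + (u*(-½) - 2*⅓) = -⅔ + (-u/2 - ⅔) = -⅔ + (-⅔ - u/2) = -4/3 - u/2)
(h(0)*(-7770) - 487829)/(230998 - 330100) = ((-4/3 - ½*0)*(-7770) - 487829)/(230998 - 330100) = ((-4/3 + 0)*(-7770) - 487829)/(-99102) = (-4/3*(-7770) - 487829)*(-1/99102) = (10360 - 487829)*(-1/99102) = -477469*(-1/99102) = 477469/99102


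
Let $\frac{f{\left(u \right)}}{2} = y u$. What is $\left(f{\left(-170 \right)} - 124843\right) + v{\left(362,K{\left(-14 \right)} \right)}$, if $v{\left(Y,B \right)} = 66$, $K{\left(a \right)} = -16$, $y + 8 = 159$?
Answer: $-176117$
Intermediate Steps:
$y = 151$ ($y = -8 + 159 = 151$)
$f{\left(u \right)} = 302 u$ ($f{\left(u \right)} = 2 \cdot 151 u = 302 u$)
$\left(f{\left(-170 \right)} - 124843\right) + v{\left(362,K{\left(-14 \right)} \right)} = \left(302 \left(-170\right) - 124843\right) + 66 = \left(-51340 - 124843\right) + 66 = -176183 + 66 = -176117$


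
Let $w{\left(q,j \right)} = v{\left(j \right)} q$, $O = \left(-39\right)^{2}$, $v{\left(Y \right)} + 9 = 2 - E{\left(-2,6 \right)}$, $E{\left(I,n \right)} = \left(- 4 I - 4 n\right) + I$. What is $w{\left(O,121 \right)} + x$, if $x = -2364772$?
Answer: $-2348041$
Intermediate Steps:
$E{\left(I,n \right)} = - 4 n - 3 I$
$v{\left(Y \right)} = 11$ ($v{\left(Y \right)} = -9 - \left(-2 - 24 + 6\right) = -9 + \left(2 - \left(-24 + 6\right)\right) = -9 + \left(2 - -18\right) = -9 + \left(2 + 18\right) = -9 + 20 = 11$)
$O = 1521$
$w{\left(q,j \right)} = 11 q$
$w{\left(O,121 \right)} + x = 11 \cdot 1521 - 2364772 = 16731 - 2364772 = -2348041$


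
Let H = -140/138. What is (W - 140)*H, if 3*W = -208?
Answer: 43960/207 ≈ 212.37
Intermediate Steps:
W = -208/3 (W = (⅓)*(-208) = -208/3 ≈ -69.333)
H = -70/69 (H = -140*1/138 = -70/69 ≈ -1.0145)
(W - 140)*H = (-208/3 - 140)*(-70/69) = -628/3*(-70/69) = 43960/207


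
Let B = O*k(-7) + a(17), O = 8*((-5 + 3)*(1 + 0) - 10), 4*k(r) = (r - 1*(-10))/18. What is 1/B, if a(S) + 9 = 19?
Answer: ⅙ ≈ 0.16667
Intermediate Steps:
a(S) = 10 (a(S) = -9 + 19 = 10)
k(r) = 5/36 + r/72 (k(r) = ((r - 1*(-10))/18)/4 = ((r + 10)*(1/18))/4 = ((10 + r)*(1/18))/4 = (5/9 + r/18)/4 = 5/36 + r/72)
O = -96 (O = 8*(-2*1 - 10) = 8*(-2 - 10) = 8*(-12) = -96)
B = 6 (B = -96*(5/36 + (1/72)*(-7)) + 10 = -96*(5/36 - 7/72) + 10 = -96*1/24 + 10 = -4 + 10 = 6)
1/B = 1/6 = ⅙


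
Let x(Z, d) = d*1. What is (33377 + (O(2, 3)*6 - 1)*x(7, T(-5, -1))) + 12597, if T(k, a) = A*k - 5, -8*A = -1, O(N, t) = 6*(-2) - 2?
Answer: 371617/8 ≈ 46452.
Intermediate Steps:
O(N, t) = -14 (O(N, t) = -12 - 2 = -14)
A = ⅛ (A = -⅛*(-1) = ⅛ ≈ 0.12500)
T(k, a) = -5 + k/8 (T(k, a) = k/8 - 5 = -5 + k/8)
x(Z, d) = d
(33377 + (O(2, 3)*6 - 1)*x(7, T(-5, -1))) + 12597 = (33377 + (-14*6 - 1)*(-5 + (⅛)*(-5))) + 12597 = (33377 + (-84 - 1)*(-5 - 5/8)) + 12597 = (33377 - 85*(-45/8)) + 12597 = (33377 + 3825/8) + 12597 = 270841/8 + 12597 = 371617/8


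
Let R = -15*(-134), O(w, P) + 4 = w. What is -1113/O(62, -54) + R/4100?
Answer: -111168/5945 ≈ -18.699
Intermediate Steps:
O(w, P) = -4 + w
R = 2010
-1113/O(62, -54) + R/4100 = -1113/(-4 + 62) + 2010/4100 = -1113/58 + 2010*(1/4100) = -1113*1/58 + 201/410 = -1113/58 + 201/410 = -111168/5945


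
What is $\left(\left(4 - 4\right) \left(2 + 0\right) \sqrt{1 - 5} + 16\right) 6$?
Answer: $96$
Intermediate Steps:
$\left(\left(4 - 4\right) \left(2 + 0\right) \sqrt{1 - 5} + 16\right) 6 = \left(0 \cdot 2 \sqrt{-4} + 16\right) 6 = \left(0 \cdot 2 i + 16\right) 6 = \left(0 + 16\right) 6 = 16 \cdot 6 = 96$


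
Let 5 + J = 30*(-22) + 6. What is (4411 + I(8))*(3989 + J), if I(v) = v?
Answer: 14715270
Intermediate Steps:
J = -659 (J = -5 + (30*(-22) + 6) = -5 + (-660 + 6) = -5 - 654 = -659)
(4411 + I(8))*(3989 + J) = (4411 + 8)*(3989 - 659) = 4419*3330 = 14715270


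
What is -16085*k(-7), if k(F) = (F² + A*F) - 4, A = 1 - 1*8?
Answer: -1511990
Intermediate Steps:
A = -7 (A = 1 - 8 = -7)
k(F) = -4 + F² - 7*F (k(F) = (F² - 7*F) - 4 = -4 + F² - 7*F)
-16085*k(-7) = -16085*(-4 + (-7)² - 7*(-7)) = -16085*(-4 + 49 + 49) = -16085*94 = -1511990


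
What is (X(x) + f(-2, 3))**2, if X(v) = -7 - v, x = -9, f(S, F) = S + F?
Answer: 9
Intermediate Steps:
f(S, F) = F + S
(X(x) + f(-2, 3))**2 = ((-7 - 1*(-9)) + (3 - 2))**2 = ((-7 + 9) + 1)**2 = (2 + 1)**2 = 3**2 = 9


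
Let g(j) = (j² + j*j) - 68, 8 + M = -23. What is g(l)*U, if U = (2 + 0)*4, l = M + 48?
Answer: 4080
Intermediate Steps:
M = -31 (M = -8 - 23 = -31)
l = 17 (l = -31 + 48 = 17)
g(j) = -68 + 2*j² (g(j) = (j² + j²) - 68 = 2*j² - 68 = -68 + 2*j²)
U = 8 (U = 2*4 = 8)
g(l)*U = (-68 + 2*17²)*8 = (-68 + 2*289)*8 = (-68 + 578)*8 = 510*8 = 4080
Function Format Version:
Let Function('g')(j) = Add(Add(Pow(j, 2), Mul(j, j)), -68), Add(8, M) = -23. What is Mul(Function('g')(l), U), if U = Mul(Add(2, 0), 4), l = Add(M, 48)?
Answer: 4080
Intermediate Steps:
M = -31 (M = Add(-8, -23) = -31)
l = 17 (l = Add(-31, 48) = 17)
Function('g')(j) = Add(-68, Mul(2, Pow(j, 2))) (Function('g')(j) = Add(Add(Pow(j, 2), Pow(j, 2)), -68) = Add(Mul(2, Pow(j, 2)), -68) = Add(-68, Mul(2, Pow(j, 2))))
U = 8 (U = Mul(2, 4) = 8)
Mul(Function('g')(l), U) = Mul(Add(-68, Mul(2, Pow(17, 2))), 8) = Mul(Add(-68, Mul(2, 289)), 8) = Mul(Add(-68, 578), 8) = Mul(510, 8) = 4080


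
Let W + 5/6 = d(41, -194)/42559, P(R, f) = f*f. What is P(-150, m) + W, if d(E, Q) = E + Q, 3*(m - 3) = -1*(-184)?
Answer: 3169919243/766062 ≈ 4137.9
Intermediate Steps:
m = 193/3 (m = 3 + (-1*(-184))/3 = 3 + (1/3)*184 = 3 + 184/3 = 193/3 ≈ 64.333)
P(R, f) = f**2
W = -213713/255354 (W = -5/6 + (41 - 194)/42559 = -5/6 - 153*1/42559 = -5/6 - 153/42559 = -213713/255354 ≈ -0.83693)
P(-150, m) + W = (193/3)**2 - 213713/255354 = 37249/9 - 213713/255354 = 3169919243/766062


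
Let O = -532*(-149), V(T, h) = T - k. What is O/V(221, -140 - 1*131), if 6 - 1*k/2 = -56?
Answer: 79268/97 ≈ 817.20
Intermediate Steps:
k = 124 (k = 12 - 2*(-56) = 12 + 112 = 124)
V(T, h) = -124 + T (V(T, h) = T - 1*124 = T - 124 = -124 + T)
O = 79268
O/V(221, -140 - 1*131) = 79268/(-124 + 221) = 79268/97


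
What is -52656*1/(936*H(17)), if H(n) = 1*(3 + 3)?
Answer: -1097/117 ≈ -9.3761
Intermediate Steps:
H(n) = 6 (H(n) = 1*6 = 6)
-52656*1/(936*H(17)) = -52656/(6*936) = -52656/5616 = -52656*1/5616 = -1097/117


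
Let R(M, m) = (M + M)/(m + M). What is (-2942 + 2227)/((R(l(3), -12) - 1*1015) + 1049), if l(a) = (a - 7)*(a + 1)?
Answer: -5005/246 ≈ -20.346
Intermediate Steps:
l(a) = (1 + a)*(-7 + a) (l(a) = (-7 + a)*(1 + a) = (1 + a)*(-7 + a))
R(M, m) = 2*M/(M + m) (R(M, m) = (2*M)/(M + m) = 2*M/(M + m))
(-2942 + 2227)/((R(l(3), -12) - 1*1015) + 1049) = (-2942 + 2227)/((2*(-7 + 3**2 - 6*3)/((-7 + 3**2 - 6*3) - 12) - 1*1015) + 1049) = -715/((2*(-7 + 9 - 18)/((-7 + 9 - 18) - 12) - 1015) + 1049) = -715/((2*(-16)/(-16 - 12) - 1015) + 1049) = -715/((2*(-16)/(-28) - 1015) + 1049) = -715/((2*(-16)*(-1/28) - 1015) + 1049) = -715/((8/7 - 1015) + 1049) = -715/(-7097/7 + 1049) = -715/246/7 = -715*7/246 = -5005/246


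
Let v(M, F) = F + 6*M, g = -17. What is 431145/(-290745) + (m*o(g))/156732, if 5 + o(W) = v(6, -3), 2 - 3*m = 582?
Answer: -88651433/58421853 ≈ -1.5174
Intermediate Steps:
m = -580/3 (m = ⅔ - ⅓*582 = ⅔ - 194 = -580/3 ≈ -193.33)
o(W) = 28 (o(W) = -5 + (-3 + 6*6) = -5 + (-3 + 36) = -5 + 33 = 28)
431145/(-290745) + (m*o(g))/156732 = 431145/(-290745) - 580/3*28/156732 = 431145*(-1/290745) - 16240/3*1/156732 = -737/497 - 4060/117549 = -88651433/58421853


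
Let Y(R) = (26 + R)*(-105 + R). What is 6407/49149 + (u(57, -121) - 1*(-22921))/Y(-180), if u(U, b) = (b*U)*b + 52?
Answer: 32889118/1672209 ≈ 19.668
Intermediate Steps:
u(U, b) = 52 + U*b**2 (u(U, b) = (U*b)*b + 52 = U*b**2 + 52 = 52 + U*b**2)
Y(R) = (-105 + R)*(26 + R)
6407/49149 + (u(57, -121) - 1*(-22921))/Y(-180) = 6407/49149 + ((52 + 57*(-121)**2) - 1*(-22921))/(-2730 + (-180)**2 - 79*(-180)) = 6407*(1/49149) + ((52 + 57*14641) + 22921)/(-2730 + 32400 + 14220) = 149/1143 + ((52 + 834537) + 22921)/43890 = 149/1143 + (834589 + 22921)*(1/43890) = 149/1143 + 857510*(1/43890) = 149/1143 + 85751/4389 = 32889118/1672209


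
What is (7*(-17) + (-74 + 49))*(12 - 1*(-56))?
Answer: -9792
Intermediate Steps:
(7*(-17) + (-74 + 49))*(12 - 1*(-56)) = (-119 - 25)*(12 + 56) = -144*68 = -9792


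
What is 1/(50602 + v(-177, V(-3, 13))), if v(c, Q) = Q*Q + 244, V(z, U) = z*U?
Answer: 1/52367 ≈ 1.9096e-5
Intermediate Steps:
V(z, U) = U*z
v(c, Q) = 244 + Q**2 (v(c, Q) = Q**2 + 244 = 244 + Q**2)
1/(50602 + v(-177, V(-3, 13))) = 1/(50602 + (244 + (13*(-3))**2)) = 1/(50602 + (244 + (-39)**2)) = 1/(50602 + (244 + 1521)) = 1/(50602 + 1765) = 1/52367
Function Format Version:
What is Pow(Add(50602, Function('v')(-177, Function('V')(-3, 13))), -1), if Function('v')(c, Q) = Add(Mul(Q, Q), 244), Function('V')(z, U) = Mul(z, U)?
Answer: Rational(1, 52367) ≈ 1.9096e-5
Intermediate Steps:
Function('V')(z, U) = Mul(U, z)
Function('v')(c, Q) = Add(244, Pow(Q, 2)) (Function('v')(c, Q) = Add(Pow(Q, 2), 244) = Add(244, Pow(Q, 2)))
Pow(Add(50602, Function('v')(-177, Function('V')(-3, 13))), -1) = Pow(Add(50602, Add(244, Pow(Mul(13, -3), 2))), -1) = Pow(Add(50602, Add(244, Pow(-39, 2))), -1) = Pow(Add(50602, Add(244, 1521)), -1) = Pow(Add(50602, 1765), -1) = Pow(52367, -1) = Rational(1, 52367)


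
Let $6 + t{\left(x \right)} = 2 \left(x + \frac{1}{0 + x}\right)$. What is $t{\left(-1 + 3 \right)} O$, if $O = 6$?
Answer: $-6$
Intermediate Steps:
$t{\left(x \right)} = -6 + 2 x + \frac{2}{x}$ ($t{\left(x \right)} = -6 + 2 \left(x + \frac{1}{0 + x}\right) = -6 + 2 \left(x + \frac{1}{x}\right) = -6 + \left(2 x + \frac{2}{x}\right) = -6 + 2 x + \frac{2}{x}$)
$t{\left(-1 + 3 \right)} O = \left(-6 + 2 \left(-1 + 3\right) + \frac{2}{-1 + 3}\right) 6 = \left(-6 + 2 \cdot 2 + \frac{2}{2}\right) 6 = \left(-6 + 4 + 2 \cdot \frac{1}{2}\right) 6 = \left(-6 + 4 + 1\right) 6 = \left(-1\right) 6 = -6$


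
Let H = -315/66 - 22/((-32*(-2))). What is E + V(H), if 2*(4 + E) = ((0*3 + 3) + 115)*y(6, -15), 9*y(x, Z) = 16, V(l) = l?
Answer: 303407/3168 ≈ 95.772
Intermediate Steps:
H = -1801/352 (H = -315*1/66 - 22/64 = -105/22 - 22*1/64 = -105/22 - 11/32 = -1801/352 ≈ -5.1165)
y(x, Z) = 16/9 (y(x, Z) = (⅑)*16 = 16/9)
E = 908/9 (E = -4 + (((0*3 + 3) + 115)*(16/9))/2 = -4 + (((0 + 3) + 115)*(16/9))/2 = -4 + ((3 + 115)*(16/9))/2 = -4 + (118*(16/9))/2 = -4 + (½)*(1888/9) = -4 + 944/9 = 908/9 ≈ 100.89)
E + V(H) = 908/9 - 1801/352 = 303407/3168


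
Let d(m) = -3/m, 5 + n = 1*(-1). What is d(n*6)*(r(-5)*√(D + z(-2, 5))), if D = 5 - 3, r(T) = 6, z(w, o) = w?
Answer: 0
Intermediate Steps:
n = -6 (n = -5 + 1*(-1) = -5 - 1 = -6)
D = 2
d(n*6)*(r(-5)*√(D + z(-2, 5))) = (-3/((-6*6)))*(6*√(2 - 2)) = (-3/(-36))*(6*√0) = (-3*(-1/36))*(6*0) = (1/12)*0 = 0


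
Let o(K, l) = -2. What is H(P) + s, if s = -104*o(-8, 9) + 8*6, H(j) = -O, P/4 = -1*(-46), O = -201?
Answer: 457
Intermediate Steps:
P = 184 (P = 4*(-1*(-46)) = 4*46 = 184)
H(j) = 201 (H(j) = -1*(-201) = 201)
s = 256 (s = -104*(-2) + 8*6 = 208 + 48 = 256)
H(P) + s = 201 + 256 = 457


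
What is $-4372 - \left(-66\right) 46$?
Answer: $-1336$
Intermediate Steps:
$-4372 - \left(-66\right) 46 = -4372 - -3036 = -4372 + 3036 = -1336$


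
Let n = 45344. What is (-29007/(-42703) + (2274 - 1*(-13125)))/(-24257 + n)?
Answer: 73068056/100053129 ≈ 0.73029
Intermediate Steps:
(-29007/(-42703) + (2274 - 1*(-13125)))/(-24257 + n) = (-29007/(-42703) + (2274 - 1*(-13125)))/(-24257 + 45344) = (-29007*(-1/42703) + (2274 + 13125))/21087 = (29007/42703 + 15399)*(1/21087) = (657612504/42703)*(1/21087) = 73068056/100053129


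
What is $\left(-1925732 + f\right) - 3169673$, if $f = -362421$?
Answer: $-5457826$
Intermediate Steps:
$\left(-1925732 + f\right) - 3169673 = \left(-1925732 - 362421\right) - 3169673 = -2288153 - 3169673 = -5457826$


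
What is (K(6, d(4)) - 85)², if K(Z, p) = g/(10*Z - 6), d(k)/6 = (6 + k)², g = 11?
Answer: 20967241/2916 ≈ 7190.4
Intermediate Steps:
d(k) = 6*(6 + k)²
K(Z, p) = 11/(-6 + 10*Z) (K(Z, p) = 11/(10*Z - 6) = 11/(-6 + 10*Z))
(K(6, d(4)) - 85)² = (11/(2*(-3 + 5*6)) - 85)² = (11/(2*(-3 + 30)) - 85)² = ((11/2)/27 - 85)² = ((11/2)*(1/27) - 85)² = (11/54 - 85)² = (-4579/54)² = 20967241/2916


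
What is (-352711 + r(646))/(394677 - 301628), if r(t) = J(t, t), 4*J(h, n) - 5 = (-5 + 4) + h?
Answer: -705097/186098 ≈ -3.7888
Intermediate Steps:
J(h, n) = 1 + h/4 (J(h, n) = 5/4 + ((-5 + 4) + h)/4 = 5/4 + (-1 + h)/4 = 5/4 + (-¼ + h/4) = 1 + h/4)
r(t) = 1 + t/4
(-352711 + r(646))/(394677 - 301628) = (-352711 + (1 + (¼)*646))/(394677 - 301628) = (-352711 + (1 + 323/2))/93049 = (-352711 + 325/2)*(1/93049) = -705097/2*1/93049 = -705097/186098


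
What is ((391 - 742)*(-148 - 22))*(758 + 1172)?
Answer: 115163100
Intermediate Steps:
((391 - 742)*(-148 - 22))*(758 + 1172) = -351*(-170)*1930 = 59670*1930 = 115163100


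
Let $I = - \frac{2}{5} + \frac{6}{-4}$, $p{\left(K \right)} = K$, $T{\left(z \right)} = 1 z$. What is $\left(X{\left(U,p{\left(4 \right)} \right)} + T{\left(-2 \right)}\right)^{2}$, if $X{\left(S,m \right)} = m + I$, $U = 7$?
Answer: $\frac{1}{100} \approx 0.01$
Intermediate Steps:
$T{\left(z \right)} = z$
$I = - \frac{19}{10}$ ($I = \left(-2\right) \frac{1}{5} + 6 \left(- \frac{1}{4}\right) = - \frac{2}{5} - \frac{3}{2} = - \frac{19}{10} \approx -1.9$)
$X{\left(S,m \right)} = - \frac{19}{10} + m$ ($X{\left(S,m \right)} = m - \frac{19}{10} = - \frac{19}{10} + m$)
$\left(X{\left(U,p{\left(4 \right)} \right)} + T{\left(-2 \right)}\right)^{2} = \left(\left(- \frac{19}{10} + 4\right) - 2\right)^{2} = \left(\frac{21}{10} - 2\right)^{2} = \left(\frac{1}{10}\right)^{2} = \frac{1}{100}$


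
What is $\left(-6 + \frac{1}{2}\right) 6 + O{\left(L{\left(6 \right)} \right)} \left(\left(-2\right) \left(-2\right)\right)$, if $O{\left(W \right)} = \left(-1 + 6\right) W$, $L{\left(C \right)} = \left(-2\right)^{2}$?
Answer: $47$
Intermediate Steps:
$L{\left(C \right)} = 4$
$O{\left(W \right)} = 5 W$
$\left(-6 + \frac{1}{2}\right) 6 + O{\left(L{\left(6 \right)} \right)} \left(\left(-2\right) \left(-2\right)\right) = \left(-6 + \frac{1}{2}\right) 6 + 5 \cdot 4 \left(\left(-2\right) \left(-2\right)\right) = \left(-6 + \frac{1}{2}\right) 6 + 20 \cdot 4 = \left(- \frac{11}{2}\right) 6 + 80 = -33 + 80 = 47$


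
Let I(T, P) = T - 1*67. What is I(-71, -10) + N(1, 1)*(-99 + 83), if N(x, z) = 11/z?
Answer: -314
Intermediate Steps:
I(T, P) = -67 + T (I(T, P) = T - 67 = -67 + T)
I(-71, -10) + N(1, 1)*(-99 + 83) = (-67 - 71) + (11/1)*(-99 + 83) = -138 + (11*1)*(-16) = -138 + 11*(-16) = -138 - 176 = -314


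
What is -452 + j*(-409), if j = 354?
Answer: -145238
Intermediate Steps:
-452 + j*(-409) = -452 + 354*(-409) = -452 - 144786 = -145238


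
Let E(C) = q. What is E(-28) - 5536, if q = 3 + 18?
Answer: -5515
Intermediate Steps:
q = 21
E(C) = 21
E(-28) - 5536 = 21 - 5536 = -5515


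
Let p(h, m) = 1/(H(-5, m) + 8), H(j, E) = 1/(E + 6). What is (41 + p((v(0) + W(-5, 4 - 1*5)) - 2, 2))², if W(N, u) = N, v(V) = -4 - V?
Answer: 7144929/4225 ≈ 1691.1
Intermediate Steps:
H(j, E) = 1/(6 + E)
p(h, m) = 1/(8 + 1/(6 + m)) (p(h, m) = 1/(1/(6 + m) + 8) = 1/(8 + 1/(6 + m)))
(41 + p((v(0) + W(-5, 4 - 1*5)) - 2, 2))² = (41 + (6 + 2)/(49 + 8*2))² = (41 + 8/(49 + 16))² = (41 + 8/65)² = (2673/65)² = 7144929/4225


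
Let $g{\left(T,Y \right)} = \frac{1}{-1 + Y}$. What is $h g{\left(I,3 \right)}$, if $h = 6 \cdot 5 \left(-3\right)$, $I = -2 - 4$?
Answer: $-45$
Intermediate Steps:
$I = -6$ ($I = -2 - 4 = -6$)
$h = -90$ ($h = 30 \left(-3\right) = -90$)
$h g{\left(I,3 \right)} = - \frac{90}{-1 + 3} = - \frac{90}{2} = \left(-90\right) \frac{1}{2} = -45$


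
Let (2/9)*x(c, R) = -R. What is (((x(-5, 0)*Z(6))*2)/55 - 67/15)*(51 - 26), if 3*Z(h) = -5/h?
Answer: -335/3 ≈ -111.67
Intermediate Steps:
Z(h) = -5/(3*h) (Z(h) = (-5/h)/3 = -5/(3*h))
x(c, R) = -9*R/2 (x(c, R) = 9*(-R)/2 = -9*R/2)
(((x(-5, 0)*Z(6))*2)/55 - 67/15)*(51 - 26) = ((((-9/2*0)*(-5/3/6))*2)/55 - 67/15)*(51 - 26) = (((0*(-5/3*⅙))*2)*(1/55) - 67*1/15)*25 = (((0*(-5/18))*2)*(1/55) - 67/15)*25 = ((0*2)*(1/55) - 67/15)*25 = (0*(1/55) - 67/15)*25 = (0 - 67/15)*25 = -67/15*25 = -335/3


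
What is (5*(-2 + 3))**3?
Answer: 125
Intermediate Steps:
(5*(-2 + 3))**3 = (5*1)**3 = 5**3 = 125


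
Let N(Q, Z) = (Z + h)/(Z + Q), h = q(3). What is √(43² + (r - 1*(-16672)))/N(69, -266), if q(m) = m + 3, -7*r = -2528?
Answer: 197*√37009/364 ≈ 104.12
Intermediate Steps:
r = 2528/7 (r = -⅐*(-2528) = 2528/7 ≈ 361.14)
q(m) = 3 + m
h = 6 (h = 3 + 3 = 6)
N(Q, Z) = (6 + Z)/(Q + Z) (N(Q, Z) = (Z + 6)/(Z + Q) = (6 + Z)/(Q + Z))
√(43² + (r - 1*(-16672)))/N(69, -266) = √(43² + (2528/7 - 1*(-16672)))/(((6 - 266)/(69 - 266))) = √(1849 + (2528/7 + 16672))/((-260/(-197))) = √(1849 + 119232/7)/((-1/197*(-260))) = √(132175/7)/(260/197) = (5*√37009/7)*(197/260) = 197*√37009/364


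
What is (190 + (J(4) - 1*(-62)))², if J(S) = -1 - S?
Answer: 61009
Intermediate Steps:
(190 + (J(4) - 1*(-62)))² = (190 + ((-1 - 1*4) - 1*(-62)))² = (190 + ((-1 - 4) + 62))² = (190 + (-5 + 62))² = (190 + 57)² = 247² = 61009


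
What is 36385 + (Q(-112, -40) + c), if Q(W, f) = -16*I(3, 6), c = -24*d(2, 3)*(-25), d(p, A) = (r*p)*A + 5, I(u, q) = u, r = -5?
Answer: 21337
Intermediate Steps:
d(p, A) = 5 - 5*A*p (d(p, A) = (-5*p)*A + 5 = -5*A*p + 5 = 5 - 5*A*p)
c = -15000 (c = -24*(5 - 5*3*2)*(-25) = -24*(5 - 30)*(-25) = -24*(-25)*(-25) = 600*(-25) = -15000)
Q(W, f) = -48 (Q(W, f) = -16*3 = -48)
36385 + (Q(-112, -40) + c) = 36385 + (-48 - 15000) = 36385 - 15048 = 21337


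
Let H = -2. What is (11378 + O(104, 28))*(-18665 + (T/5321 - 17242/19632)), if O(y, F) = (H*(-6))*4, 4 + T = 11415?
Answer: -5569171125379765/26115468 ≈ -2.1325e+8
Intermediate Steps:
T = 11411 (T = -4 + 11415 = 11411)
O(y, F) = 48 (O(y, F) = -2*(-6)*4 = 12*4 = 48)
(11378 + O(104, 28))*(-18665 + (T/5321 - 17242/19632)) = (11378 + 48)*(-18665 + (11411/5321 - 17242/19632)) = 11426*(-18665 + (11411*(1/5321) - 17242*1/19632)) = 11426*(-18665 + (11411/5321 - 8621/9816)) = 11426*(-18665 + 66138035/52230936) = 11426*(-974824282405/52230936) = -5569171125379765/26115468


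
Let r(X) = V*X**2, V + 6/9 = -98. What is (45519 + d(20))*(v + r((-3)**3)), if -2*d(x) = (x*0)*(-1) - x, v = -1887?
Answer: -3360723135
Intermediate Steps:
d(x) = x/2 (d(x) = -((x*0)*(-1) - x)/2 = -(0*(-1) - x)/2 = -(0 - x)/2 = -(-1)*x/2 = x/2)
V = -296/3 (V = -2/3 - 98 = -296/3 ≈ -98.667)
r(X) = -296*X**2/3
(45519 + d(20))*(v + r((-3)**3)) = (45519 + (1/2)*20)*(-1887 - 296*((-3)**3)**2/3) = (45519 + 10)*(-1887 - 296/3*(-27)**2) = 45529*(-1887 - 296/3*729) = 45529*(-1887 - 71928) = 45529*(-73815) = -3360723135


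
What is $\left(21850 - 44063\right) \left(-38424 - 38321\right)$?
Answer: $1704736685$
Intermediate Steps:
$\left(21850 - 44063\right) \left(-38424 - 38321\right) = \left(-22213\right) \left(-76745\right) = 1704736685$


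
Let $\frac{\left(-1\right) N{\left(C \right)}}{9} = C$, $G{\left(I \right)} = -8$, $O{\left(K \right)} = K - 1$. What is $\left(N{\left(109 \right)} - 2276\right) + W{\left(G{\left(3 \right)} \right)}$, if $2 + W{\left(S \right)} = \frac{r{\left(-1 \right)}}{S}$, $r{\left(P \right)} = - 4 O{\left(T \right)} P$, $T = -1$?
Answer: $-3258$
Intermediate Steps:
$O{\left(K \right)} = -1 + K$
$r{\left(P \right)} = 8 P$ ($r{\left(P \right)} = - 4 \left(-1 - 1\right) P = \left(-4\right) \left(-2\right) P = 8 P$)
$N{\left(C \right)} = - 9 C$
$W{\left(S \right)} = -2 - \frac{8}{S}$ ($W{\left(S \right)} = -2 + \frac{8 \left(-1\right)}{S} = -2 - \frac{8}{S}$)
$\left(N{\left(109 \right)} - 2276\right) + W{\left(G{\left(3 \right)} \right)} = \left(\left(-9\right) 109 - 2276\right) - \left(2 + \frac{8}{-8}\right) = \left(-981 - 2276\right) - 1 = -3257 + \left(-2 + 1\right) = -3257 - 1 = -3258$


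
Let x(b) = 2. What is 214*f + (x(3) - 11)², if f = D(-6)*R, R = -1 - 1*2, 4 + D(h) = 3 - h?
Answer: -3129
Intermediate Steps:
D(h) = -1 - h (D(h) = -4 + (3 - h) = -1 - h)
R = -3 (R = -1 - 2 = -3)
f = -15 (f = (-1 - 1*(-6))*(-3) = (-1 + 6)*(-3) = 5*(-3) = -15)
214*f + (x(3) - 11)² = 214*(-15) + (2 - 11)² = -3210 + (-9)² = -3210 + 81 = -3129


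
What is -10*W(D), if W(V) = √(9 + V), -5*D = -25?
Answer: -10*√14 ≈ -37.417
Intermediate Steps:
D = 5 (D = -⅕*(-25) = 5)
-10*W(D) = -10*√(9 + 5) = -10*√14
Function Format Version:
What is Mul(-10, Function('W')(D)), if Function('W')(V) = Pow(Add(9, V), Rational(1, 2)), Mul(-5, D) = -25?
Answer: Mul(-10, Pow(14, Rational(1, 2))) ≈ -37.417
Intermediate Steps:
D = 5 (D = Mul(Rational(-1, 5), -25) = 5)
Mul(-10, Function('W')(D)) = Mul(-10, Pow(Add(9, 5), Rational(1, 2))) = Mul(-10, Pow(14, Rational(1, 2)))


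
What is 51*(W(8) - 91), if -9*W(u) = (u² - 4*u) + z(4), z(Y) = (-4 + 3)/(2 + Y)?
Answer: -86785/18 ≈ -4821.4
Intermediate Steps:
z(Y) = -1/(2 + Y)
W(u) = 1/54 - u²/9 + 4*u/9 (W(u) = -((u² - 4*u) - 1/(2 + 4))/9 = -((u² - 4*u) - 1/6)/9 = -((u² - 4*u) - 1*⅙)/9 = -((u² - 4*u) - ⅙)/9 = -(-⅙ + u² - 4*u)/9 = 1/54 - u²/9 + 4*u/9)
51*(W(8) - 91) = 51*((1/54 - ⅑*8² + (4/9)*8) - 91) = 51*((1/54 - ⅑*64 + 32/9) - 91) = 51*((1/54 - 64/9 + 32/9) - 91) = 51*(-191/54 - 91) = 51*(-5105/54) = -86785/18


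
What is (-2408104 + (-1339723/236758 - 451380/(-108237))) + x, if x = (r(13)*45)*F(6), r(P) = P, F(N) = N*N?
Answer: -20390123183234245/8541991882 ≈ -2.3870e+6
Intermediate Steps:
F(N) = N**2
x = 21060 (x = (13*45)*6**2 = 585*36 = 21060)
(-2408104 + (-1339723/236758 - 451380/(-108237))) + x = (-2408104 + (-1339723/236758 - 451380/(-108237))) + 21060 = (-2408104 + (-1339723*1/236758 - 451380*(-1/108237))) + 21060 = (-2408104 + (-1339723/236758 + 150460/36079)) + 21060 = (-2408104 - 12713257437/8541991882) + 21060 = -20570017532269165/8541991882 + 21060 = -20390123183234245/8541991882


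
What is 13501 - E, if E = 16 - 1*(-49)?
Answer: 13436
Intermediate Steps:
E = 65 (E = 16 + 49 = 65)
13501 - E = 13501 - 1*65 = 13501 - 65 = 13436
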